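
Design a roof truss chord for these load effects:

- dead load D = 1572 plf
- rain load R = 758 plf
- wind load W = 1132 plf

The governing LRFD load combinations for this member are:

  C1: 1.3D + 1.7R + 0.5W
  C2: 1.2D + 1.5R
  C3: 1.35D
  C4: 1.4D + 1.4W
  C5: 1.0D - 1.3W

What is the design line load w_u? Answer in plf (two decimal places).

C1: 1.3(1572) + 1.7(758) + 0.5(1132) = 3898.20
C2: 1.2(1572) + 1.5(758) = 3023.40
C3: 1.35(1572) = 2122.20
C4: 1.4(1572) + 1.4(1132) = 3785.60
C5: 1.0(1572) - 1.3(1132) = 100.40
Combination 1 governs: w_u = 3898.20 plf.

3898.20 plf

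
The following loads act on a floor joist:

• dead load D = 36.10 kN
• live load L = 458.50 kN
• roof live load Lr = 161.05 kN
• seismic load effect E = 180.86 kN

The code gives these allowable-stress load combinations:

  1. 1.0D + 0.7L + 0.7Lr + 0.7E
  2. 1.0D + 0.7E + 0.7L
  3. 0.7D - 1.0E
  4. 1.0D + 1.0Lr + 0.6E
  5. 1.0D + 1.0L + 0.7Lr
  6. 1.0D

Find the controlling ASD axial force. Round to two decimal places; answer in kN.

607.34 kN

1. 1.0(36.10) + 0.7(458.50) + 0.7(161.05) + 0.7(180.86) = 596.39
2. 1.0(36.10) + 0.7(180.86) + 0.7(458.50) = 483.65
3. 0.7(36.10) - 1.0(180.86) = -155.59
4. 1.0(36.10) + 1.0(161.05) + 0.6(180.86) = 305.67
5. 1.0(36.10) + 1.0(458.50) + 0.7(161.05) = 607.34
6. 1.0(36.10) = 36.10
Combination 5 governs: N = 607.34 kN.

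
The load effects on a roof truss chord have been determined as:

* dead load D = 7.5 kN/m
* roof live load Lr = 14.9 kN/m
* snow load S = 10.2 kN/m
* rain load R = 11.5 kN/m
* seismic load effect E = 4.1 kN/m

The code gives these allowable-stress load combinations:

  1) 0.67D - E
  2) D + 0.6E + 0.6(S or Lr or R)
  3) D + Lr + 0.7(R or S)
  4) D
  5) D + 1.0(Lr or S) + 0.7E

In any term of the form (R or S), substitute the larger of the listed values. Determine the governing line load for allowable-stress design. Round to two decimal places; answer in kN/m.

30.45 kN/m

(S or Lr or R) → Lr = 14.9 kN/m; (R or S) → R = 11.5 kN/m; (Lr or S) → Lr = 14.9 kN/m.
1) 0.67(7.5) - 1.0(4.1) = 5.03 - 4.10 = 0.93
2) 1.0(7.5) + 0.6(4.1) + 0.6(14.9) = 7.50 + 2.46 + 8.94 = 18.90
3) 1.0(7.5) + 1.0(14.9) + 0.7(11.5) = 7.50 + 14.90 + 8.05 = 30.45
4) 1.0(7.5) = 7.50
5) 1.0(7.5) + 1.0(14.9) + 0.7(4.1) = 7.50 + 14.90 + 2.87 = 25.27
The controlling combination is 3, giving 30.45 kN/m.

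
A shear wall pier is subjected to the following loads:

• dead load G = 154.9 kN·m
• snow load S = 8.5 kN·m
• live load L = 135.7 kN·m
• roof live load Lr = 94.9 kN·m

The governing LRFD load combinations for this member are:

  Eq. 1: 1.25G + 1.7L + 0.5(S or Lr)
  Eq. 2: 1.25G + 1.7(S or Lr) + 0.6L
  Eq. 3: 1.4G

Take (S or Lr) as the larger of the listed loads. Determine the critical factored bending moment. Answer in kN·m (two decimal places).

471.77 kN·m

(S or Lr) → Lr = 94.9 kN·m.
Eq. 1: 1.25(154.9) + 1.7(135.7) + 0.5(94.9) = 471.77
Eq. 2: 1.25(154.9) + 1.7(94.9) + 0.6(135.7) = 436.38
Eq. 3: 1.4(154.9) = 216.86
The controlling combination is 1, giving 471.77 kN·m.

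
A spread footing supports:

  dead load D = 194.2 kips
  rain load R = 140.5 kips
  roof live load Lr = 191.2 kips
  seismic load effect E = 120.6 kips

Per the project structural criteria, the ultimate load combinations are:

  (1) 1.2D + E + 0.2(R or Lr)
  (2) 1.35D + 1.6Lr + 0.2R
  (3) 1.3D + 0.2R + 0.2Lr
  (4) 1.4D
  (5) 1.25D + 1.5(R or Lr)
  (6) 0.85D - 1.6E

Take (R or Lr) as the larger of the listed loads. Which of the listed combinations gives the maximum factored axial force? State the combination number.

(R or Lr) → Lr = 191.2 kips.
(1) 1.2(194.2) + 1.0(120.6) + 0.2(191.2) = 391.9
(2) 1.35(194.2) + 1.6(191.2) + 0.2(140.5) = 596.2
(3) 1.3(194.2) + 0.2(140.5) + 0.2(191.2) = 318.8
(4) 1.4(194.2) = 271.9
(5) 1.25(194.2) + 1.5(191.2) = 529.6
(6) 0.85(194.2) - 1.6(120.6) = -27.9
The largest value is 596.2 kips from combination 2.

Combination 2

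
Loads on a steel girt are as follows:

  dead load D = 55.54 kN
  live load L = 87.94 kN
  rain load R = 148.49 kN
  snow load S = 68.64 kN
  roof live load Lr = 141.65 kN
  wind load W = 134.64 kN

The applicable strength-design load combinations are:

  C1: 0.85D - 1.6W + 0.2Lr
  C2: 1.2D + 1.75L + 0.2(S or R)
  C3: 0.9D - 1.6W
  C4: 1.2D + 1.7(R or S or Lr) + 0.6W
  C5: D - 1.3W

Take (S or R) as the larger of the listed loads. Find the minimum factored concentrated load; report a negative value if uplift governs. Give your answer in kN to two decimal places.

(S or R) → R = 148.49 kN; (R or S or Lr) → R = 148.49 kN.
C1: 0.85(55.54) - 1.6(134.64) + 0.2(141.65) = -139.89
C2: 1.2(55.54) + 1.75(87.94) + 0.2(148.49) = 250.24
C3: 0.9(55.54) - 1.6(134.64) = -165.44
C4: 1.2(55.54) + 1.7(148.49) + 0.6(134.64) = 399.87
C5: 1.0(55.54) - 1.3(134.64) = -119.49
Combination 3 gives the minimum: -165.44 kN.

-165.44 kN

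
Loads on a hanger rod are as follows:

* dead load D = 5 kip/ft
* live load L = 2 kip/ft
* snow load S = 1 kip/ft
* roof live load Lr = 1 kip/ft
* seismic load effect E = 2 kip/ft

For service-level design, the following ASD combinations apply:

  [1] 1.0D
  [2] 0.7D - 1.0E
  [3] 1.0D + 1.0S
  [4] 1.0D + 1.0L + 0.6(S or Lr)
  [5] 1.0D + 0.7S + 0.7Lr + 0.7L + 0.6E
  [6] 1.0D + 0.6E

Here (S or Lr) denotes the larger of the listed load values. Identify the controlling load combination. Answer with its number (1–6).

(S or Lr) → S = 1 kip/ft.
[1] 1.0(5) = 5.0
[2] 0.7(5) - 1.0(2) = 3.5 - 2.0 = 1.5
[3] 1.0(5) + 1.0(1) = 5.0 + 1.0 = 6.0
[4] 1.0(5) + 1.0(2) + 0.6(1) = 5.0 + 2.0 + 0.6 = 7.6
[5] 1.0(5) + 0.7(1) + 0.7(1) + 0.7(2) + 0.6(2) = 5.0 + 0.7 + 0.7 + 1.4 + 1.2 = 9.0
[6] 1.0(5) + 0.6(2) = 5.0 + 1.2 = 6.2
The largest value is 9.0 kip/ft from combination 5.

Combination 5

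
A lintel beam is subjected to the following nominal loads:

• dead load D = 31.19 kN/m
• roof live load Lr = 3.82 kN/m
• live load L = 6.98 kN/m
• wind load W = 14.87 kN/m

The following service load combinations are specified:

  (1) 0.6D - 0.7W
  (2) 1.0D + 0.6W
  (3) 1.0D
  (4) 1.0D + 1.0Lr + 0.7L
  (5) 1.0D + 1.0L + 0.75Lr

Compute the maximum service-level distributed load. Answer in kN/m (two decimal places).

(1) 0.6(31.19) - 0.7(14.87) = 8.31
(2) 1.0(31.19) + 0.6(14.87) = 31.19 + 8.92 = 40.11
(3) 1.0(31.19) = 31.19
(4) 1.0(31.19) + 1.0(3.82) + 0.7(6.98) = 31.19 + 3.82 + 4.89 = 39.90
(5) 1.0(31.19) + 1.0(6.98) + 0.75(3.82) = 31.19 + 6.98 + 2.87 = 41.04
The controlling combination is 5, giving 41.04 kN/m.

41.04 kN/m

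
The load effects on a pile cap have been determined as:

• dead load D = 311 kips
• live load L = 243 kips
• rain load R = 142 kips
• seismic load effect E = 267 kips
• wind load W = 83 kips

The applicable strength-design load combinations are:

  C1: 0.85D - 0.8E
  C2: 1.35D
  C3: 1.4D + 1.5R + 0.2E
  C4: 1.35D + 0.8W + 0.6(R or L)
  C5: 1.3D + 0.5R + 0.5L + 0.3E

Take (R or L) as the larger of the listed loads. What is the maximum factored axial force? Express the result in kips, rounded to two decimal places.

(R or L) → L = 243 kips.
C1: 0.85(311) - 0.8(267) = 264.35 - 213.60 = 50.75
C2: 1.35(311) = 419.85
C3: 1.4(311) + 1.5(142) + 0.2(267) = 435.40 + 213.00 + 53.40 = 701.80
C4: 1.35(311) + 0.8(83) + 0.6(243) = 419.85 + 66.40 + 145.80 = 632.05
C5: 1.3(311) + 0.5(142) + 0.5(243) + 0.3(267) = 404.30 + 71.00 + 121.50 + 80.10 = 676.90
The controlling combination is 3, giving 701.80 kips.

701.80 kips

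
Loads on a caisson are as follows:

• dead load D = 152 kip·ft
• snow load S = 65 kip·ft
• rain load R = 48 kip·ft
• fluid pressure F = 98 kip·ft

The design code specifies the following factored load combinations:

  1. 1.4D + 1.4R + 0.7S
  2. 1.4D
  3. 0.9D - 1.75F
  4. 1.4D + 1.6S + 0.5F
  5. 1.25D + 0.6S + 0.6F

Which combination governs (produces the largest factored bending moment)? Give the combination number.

1. 1.4(152) + 1.4(48) + 0.7(65) = 212.80 + 67.20 + 45.50 = 325.50
2. 1.4(152) = 212.80
3. 0.9(152) - 1.75(98) = 136.80 - 171.50 = -34.70
4. 1.4(152) + 1.6(65) + 0.5(98) = 212.80 + 104.00 + 49.00 = 365.80
5. 1.25(152) + 0.6(65) + 0.6(98) = 190.00 + 39.00 + 58.80 = 287.80
The largest value is 365.80 kip·ft from combination 4.

Combination 4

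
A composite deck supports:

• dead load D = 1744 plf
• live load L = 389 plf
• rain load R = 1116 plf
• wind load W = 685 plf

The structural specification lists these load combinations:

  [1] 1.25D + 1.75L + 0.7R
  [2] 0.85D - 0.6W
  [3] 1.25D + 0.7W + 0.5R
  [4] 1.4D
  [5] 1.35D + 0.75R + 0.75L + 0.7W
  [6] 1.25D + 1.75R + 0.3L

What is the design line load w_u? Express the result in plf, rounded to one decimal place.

[1] 1.25(1744) + 1.75(389) + 0.7(1116) = 3642.0
[2] 0.85(1744) - 0.6(685) = 1071.4
[3] 1.25(1744) + 0.7(685) + 0.5(1116) = 3217.5
[4] 1.4(1744) = 2441.6
[5] 1.35(1744) + 0.75(1116) + 0.75(389) + 0.7(685) = 3962.7
[6] 1.25(1744) + 1.75(1116) + 0.3(389) = 4249.7
Maximum is from combination 6.

4249.7 plf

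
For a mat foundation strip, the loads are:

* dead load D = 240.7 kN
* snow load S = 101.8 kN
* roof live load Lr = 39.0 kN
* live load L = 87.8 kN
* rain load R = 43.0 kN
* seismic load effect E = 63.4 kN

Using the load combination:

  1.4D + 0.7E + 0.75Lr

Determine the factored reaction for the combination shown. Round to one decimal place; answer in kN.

410.6 kN

1.4(240.7) + 0.7(63.4) + 0.75(39.0) = 410.6
V_u = 410.6 kN.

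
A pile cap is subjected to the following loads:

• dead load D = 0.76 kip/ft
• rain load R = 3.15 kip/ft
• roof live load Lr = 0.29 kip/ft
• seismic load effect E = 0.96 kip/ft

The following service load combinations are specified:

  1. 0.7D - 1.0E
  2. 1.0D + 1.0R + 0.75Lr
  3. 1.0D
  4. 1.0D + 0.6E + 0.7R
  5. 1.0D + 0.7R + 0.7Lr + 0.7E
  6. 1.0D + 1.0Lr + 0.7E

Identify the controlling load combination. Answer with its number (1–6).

Combination 2

1. 0.7(0.76) - 1.0(0.96) = 0.53 - 0.96 = -0.43
2. 1.0(0.76) + 1.0(3.15) + 0.75(0.29) = 0.76 + 3.15 + 0.22 = 4.13
3. 1.0(0.76) = 0.76
4. 1.0(0.76) + 0.6(0.96) + 0.7(3.15) = 3.54
5. 1.0(0.76) + 0.7(3.15) + 0.7(0.29) + 0.7(0.96) = 0.76 + 2.21 + 0.20 + 0.67 = 3.84
6. 1.0(0.76) + 1.0(0.29) + 0.7(0.96) = 0.76 + 0.29 + 0.67 = 1.72
The largest value is 4.13 kip/ft from combination 2.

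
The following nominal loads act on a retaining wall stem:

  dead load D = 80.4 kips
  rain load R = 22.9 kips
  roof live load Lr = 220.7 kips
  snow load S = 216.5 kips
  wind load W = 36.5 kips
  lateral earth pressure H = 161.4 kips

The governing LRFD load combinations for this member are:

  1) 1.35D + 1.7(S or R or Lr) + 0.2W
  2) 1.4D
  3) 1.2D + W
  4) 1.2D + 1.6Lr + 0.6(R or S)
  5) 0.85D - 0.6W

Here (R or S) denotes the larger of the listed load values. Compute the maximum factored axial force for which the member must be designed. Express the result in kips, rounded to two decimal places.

579.50 kips

(S or R or Lr) → Lr = 220.7 kips; (R or S) → S = 216.5 kips.
1) 1.35(80.4) + 1.7(220.7) + 0.2(36.5) = 108.54 + 375.19 + 7.30 = 491.03
2) 1.4(80.4) = 112.56
3) 1.2(80.4) + 1.0(36.5) = 96.48 + 36.50 = 132.98
4) 1.2(80.4) + 1.6(220.7) + 0.6(216.5) = 96.48 + 353.12 + 129.90 = 579.50
5) 0.85(80.4) - 0.6(36.5) = 68.34 - 21.90 = 46.44
Maximum is from combination 4.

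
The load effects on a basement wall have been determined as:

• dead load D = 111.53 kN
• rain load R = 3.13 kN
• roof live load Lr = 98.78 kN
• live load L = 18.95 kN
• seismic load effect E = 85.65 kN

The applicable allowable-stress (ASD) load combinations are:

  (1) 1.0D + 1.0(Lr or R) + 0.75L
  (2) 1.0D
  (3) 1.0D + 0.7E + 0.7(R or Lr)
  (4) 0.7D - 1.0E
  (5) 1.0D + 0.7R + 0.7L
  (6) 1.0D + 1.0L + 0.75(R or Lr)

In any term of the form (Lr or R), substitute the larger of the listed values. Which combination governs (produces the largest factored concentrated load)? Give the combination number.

(Lr or R) → Lr = 98.78 kN; (R or Lr) → Lr = 98.78 kN.
(1) 1.0(111.53) + 1.0(98.78) + 0.75(18.95) = 111.53 + 98.78 + 14.21 = 224.52
(2) 1.0(111.53) = 111.53
(3) 1.0(111.53) + 0.7(85.65) + 0.7(98.78) = 240.63
(4) 0.7(111.53) - 1.0(85.65) = 78.07 - 85.65 = -7.58
(5) 1.0(111.53) + 0.7(3.13) + 0.7(18.95) = 111.53 + 2.19 + 13.27 = 126.99
(6) 1.0(111.53) + 1.0(18.95) + 0.75(98.78) = 111.53 + 18.95 + 74.09 = 204.57
The largest value is 240.63 kN from combination 3.

Combination 3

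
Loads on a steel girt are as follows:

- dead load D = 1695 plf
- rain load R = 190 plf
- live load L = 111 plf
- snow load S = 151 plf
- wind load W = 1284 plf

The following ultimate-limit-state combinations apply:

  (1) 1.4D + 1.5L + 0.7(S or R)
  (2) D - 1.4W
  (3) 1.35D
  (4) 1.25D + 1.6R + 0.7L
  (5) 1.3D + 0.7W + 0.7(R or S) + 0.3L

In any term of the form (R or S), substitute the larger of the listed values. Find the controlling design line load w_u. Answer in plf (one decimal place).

3268.6 plf

(S or R) → R = 190 plf; (R or S) → R = 190 plf.
(1) 1.4(1695) + 1.5(111) + 0.7(190) = 2373.0 + 166.5 + 133.0 = 2672.5
(2) 1.0(1695) - 1.4(1284) = 1695.0 - 1797.6 = -102.6
(3) 1.35(1695) = 2288.3
(4) 1.25(1695) + 1.6(190) + 0.7(111) = 2118.8 + 304.0 + 77.7 = 2500.5
(5) 1.3(1695) + 0.7(1284) + 0.7(190) + 0.3(111) = 2203.5 + 898.8 + 133.0 + 33.3 = 3268.6
The controlling combination is 5, giving 3268.6 plf.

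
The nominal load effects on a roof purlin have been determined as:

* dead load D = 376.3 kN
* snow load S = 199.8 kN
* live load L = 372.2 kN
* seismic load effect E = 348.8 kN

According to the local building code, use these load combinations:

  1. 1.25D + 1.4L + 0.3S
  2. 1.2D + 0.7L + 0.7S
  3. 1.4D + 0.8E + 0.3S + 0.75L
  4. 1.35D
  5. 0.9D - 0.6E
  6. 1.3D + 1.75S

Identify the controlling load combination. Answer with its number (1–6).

Combination 3

1. 1.25(376.3) + 1.4(372.2) + 0.3(199.8) = 470.4 + 521.1 + 59.9 = 1051.4
2. 1.2(376.3) + 0.7(372.2) + 0.7(199.8) = 451.6 + 260.5 + 139.9 = 852.0
3. 1.4(376.3) + 0.8(348.8) + 0.3(199.8) + 0.75(372.2) = 1145.0
4. 1.35(376.3) = 508.0
5. 0.9(376.3) - 0.6(348.8) = 338.7 - 209.3 = 129.4
6. 1.3(376.3) + 1.75(199.8) = 838.8
The largest value is 1145.0 kN from combination 3.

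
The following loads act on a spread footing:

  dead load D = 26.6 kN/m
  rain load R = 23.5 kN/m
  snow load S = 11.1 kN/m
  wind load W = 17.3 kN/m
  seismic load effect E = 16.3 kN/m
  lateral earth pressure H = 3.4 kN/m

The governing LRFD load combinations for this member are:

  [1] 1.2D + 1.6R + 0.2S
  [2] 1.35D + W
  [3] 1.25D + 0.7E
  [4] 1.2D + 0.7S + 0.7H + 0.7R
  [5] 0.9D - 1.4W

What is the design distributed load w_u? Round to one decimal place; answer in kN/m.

[1] 1.2(26.6) + 1.6(23.5) + 0.2(11.1) = 31.9 + 37.6 + 2.2 = 71.7
[2] 1.35(26.6) + 1.0(17.3) = 35.9 + 17.3 = 53.2
[3] 1.25(26.6) + 0.7(16.3) = 33.3 + 11.4 = 44.7
[4] 1.2(26.6) + 0.7(11.1) + 0.7(3.4) + 0.7(23.5) = 58.5
[5] 0.9(26.6) - 1.4(17.3) = 23.9 - 24.2 = -0.3
The controlling combination is 1, giving 71.7 kN/m.

71.7 kN/m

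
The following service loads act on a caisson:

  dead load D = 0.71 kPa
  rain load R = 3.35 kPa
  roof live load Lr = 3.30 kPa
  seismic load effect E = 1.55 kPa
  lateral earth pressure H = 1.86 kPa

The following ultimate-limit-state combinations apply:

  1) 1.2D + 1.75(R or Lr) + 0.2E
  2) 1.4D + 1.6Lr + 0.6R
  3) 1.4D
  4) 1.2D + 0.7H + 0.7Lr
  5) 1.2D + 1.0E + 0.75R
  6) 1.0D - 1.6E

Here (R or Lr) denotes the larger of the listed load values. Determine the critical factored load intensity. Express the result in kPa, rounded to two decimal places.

(R or Lr) → R = 3.35 kPa.
1) 1.2(0.71) + 1.75(3.35) + 0.2(1.55) = 0.85 + 5.86 + 0.31 = 7.02
2) 1.4(0.71) + 1.6(3.30) + 0.6(3.35) = 0.99 + 5.28 + 2.01 = 8.28
3) 1.4(0.71) = 0.99
4) 1.2(0.71) + 0.7(1.86) + 0.7(3.30) = 0.85 + 1.30 + 2.31 = 4.46
5) 1.2(0.71) + 1.0(1.55) + 0.75(3.35) = 0.85 + 1.55 + 2.51 = 4.91
6) 1.0(0.71) - 1.6(1.55) = 0.71 - 2.48 = -1.77
The controlling combination is 2, giving 8.28 kPa.

8.28 kPa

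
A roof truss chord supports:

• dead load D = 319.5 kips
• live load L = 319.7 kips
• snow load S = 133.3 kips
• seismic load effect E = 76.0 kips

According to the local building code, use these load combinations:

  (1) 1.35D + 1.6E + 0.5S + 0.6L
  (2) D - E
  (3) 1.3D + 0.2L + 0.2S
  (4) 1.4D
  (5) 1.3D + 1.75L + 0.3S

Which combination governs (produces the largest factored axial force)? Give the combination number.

Combination 5

(1) 1.35(319.5) + 1.6(76.0) + 0.5(133.3) + 0.6(319.7) = 431.33 + 121.60 + 66.65 + 191.82 = 811.40
(2) 1.0(319.5) - 1.0(76.0) = 319.50 - 76.00 = 243.50
(3) 1.3(319.5) + 0.2(319.7) + 0.2(133.3) = 415.35 + 63.94 + 26.66 = 505.95
(4) 1.4(319.5) = 447.30
(5) 1.3(319.5) + 1.75(319.7) + 0.3(133.3) = 415.35 + 559.48 + 39.99 = 1014.82
The largest value is 1014.82 kips from combination 5.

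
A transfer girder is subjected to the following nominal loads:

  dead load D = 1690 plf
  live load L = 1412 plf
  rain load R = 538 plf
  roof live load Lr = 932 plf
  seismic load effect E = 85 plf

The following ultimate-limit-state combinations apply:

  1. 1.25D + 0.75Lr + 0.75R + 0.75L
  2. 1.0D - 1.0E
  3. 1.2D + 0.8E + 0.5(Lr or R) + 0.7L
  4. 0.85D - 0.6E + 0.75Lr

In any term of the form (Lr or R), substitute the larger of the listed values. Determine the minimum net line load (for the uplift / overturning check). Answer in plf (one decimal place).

1605.0 plf

(Lr or R) → Lr = 932 plf.
1. 1.25(1690) + 0.75(932) + 0.75(538) + 0.75(1412) = 2112.5 + 699.0 + 403.5 + 1059.0 = 4274.0
2. 1.0(1690) - 1.0(85) = 1690.0 - 85.0 = 1605.0
3. 1.2(1690) + 0.8(85) + 0.5(932) + 0.7(1412) = 2028.0 + 68.0 + 466.0 + 988.4 = 3550.4
4. 0.85(1690) - 0.6(85) + 0.75(932) = 1436.5 - 51.0 + 699.0 = 2084.5
Combination 2 gives the minimum: 1605.0 plf.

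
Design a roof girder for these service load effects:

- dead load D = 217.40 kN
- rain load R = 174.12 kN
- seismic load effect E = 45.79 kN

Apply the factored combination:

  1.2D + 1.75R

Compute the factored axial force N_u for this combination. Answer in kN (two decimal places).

565.59 kN

1.2(217.40) + 1.75(174.12) = 260.88 + 304.71 = 565.59
N_u = 565.59 kN.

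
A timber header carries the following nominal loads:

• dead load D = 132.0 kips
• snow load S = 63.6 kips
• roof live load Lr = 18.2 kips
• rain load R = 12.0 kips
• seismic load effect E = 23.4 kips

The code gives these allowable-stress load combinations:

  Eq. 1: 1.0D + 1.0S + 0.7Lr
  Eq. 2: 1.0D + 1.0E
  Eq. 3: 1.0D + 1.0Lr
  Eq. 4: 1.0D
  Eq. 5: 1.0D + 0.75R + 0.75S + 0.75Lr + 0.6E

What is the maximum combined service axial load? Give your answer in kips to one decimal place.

Eq. 1: 1.0(132.0) + 1.0(63.6) + 0.7(18.2) = 208.3
Eq. 2: 1.0(132.0) + 1.0(23.4) = 155.4
Eq. 3: 1.0(132.0) + 1.0(18.2) = 150.2
Eq. 4: 1.0(132.0) = 132.0
Eq. 5: 1.0(132.0) + 0.75(12.0) + 0.75(63.6) + 0.75(18.2) + 0.6(23.4) = 216.4
Combination 5 governs: P = 216.4 kips.

216.4 kips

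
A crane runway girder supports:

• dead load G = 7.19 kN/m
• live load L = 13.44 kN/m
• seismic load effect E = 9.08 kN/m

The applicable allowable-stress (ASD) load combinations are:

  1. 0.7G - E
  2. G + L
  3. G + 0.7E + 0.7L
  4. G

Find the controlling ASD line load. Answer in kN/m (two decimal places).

22.95 kN/m

1. 0.7(7.19) - 1.0(9.08) = 5.03 - 9.08 = -4.05
2. 1.0(7.19) + 1.0(13.44) = 7.19 + 13.44 = 20.63
3. 1.0(7.19) + 0.7(9.08) + 0.7(13.44) = 22.95
4. 1.0(7.19) = 7.19
The controlling combination is 3, giving 22.95 kN/m.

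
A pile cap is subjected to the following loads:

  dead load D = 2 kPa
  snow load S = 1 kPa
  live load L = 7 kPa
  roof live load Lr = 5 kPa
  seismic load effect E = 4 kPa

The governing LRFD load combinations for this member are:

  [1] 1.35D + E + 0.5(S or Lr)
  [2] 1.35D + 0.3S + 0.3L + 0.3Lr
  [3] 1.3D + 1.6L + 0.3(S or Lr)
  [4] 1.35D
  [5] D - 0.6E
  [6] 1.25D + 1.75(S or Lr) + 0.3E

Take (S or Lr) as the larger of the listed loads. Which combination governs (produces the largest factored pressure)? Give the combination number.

Combination 3

(S or Lr) → Lr = 5 kPa.
[1] 1.35(2) + 1.0(4) + 0.5(5) = 2.70 + 4.00 + 2.50 = 9.20
[2] 1.35(2) + 0.3(1) + 0.3(7) + 0.3(5) = 2.70 + 0.30 + 2.10 + 1.50 = 6.60
[3] 1.3(2) + 1.6(7) + 0.3(5) = 2.60 + 11.20 + 1.50 = 15.30
[4] 1.35(2) = 2.70
[5] 1.0(2) - 0.6(4) = 2.00 - 2.40 = -0.40
[6] 1.25(2) + 1.75(5) + 0.3(4) = 2.50 + 8.75 + 1.20 = 12.45
The largest value is 15.30 kPa from combination 3.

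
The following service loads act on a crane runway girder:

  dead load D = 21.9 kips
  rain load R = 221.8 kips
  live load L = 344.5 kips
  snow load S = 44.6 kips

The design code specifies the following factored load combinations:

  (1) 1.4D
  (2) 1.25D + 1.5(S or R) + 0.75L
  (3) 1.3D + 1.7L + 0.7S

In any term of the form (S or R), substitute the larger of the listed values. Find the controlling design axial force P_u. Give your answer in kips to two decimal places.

645.34 kips

(S or R) → R = 221.8 kips.
(1) 1.4(21.9) = 30.66
(2) 1.25(21.9) + 1.5(221.8) + 0.75(344.5) = 618.45
(3) 1.3(21.9) + 1.7(344.5) + 0.7(44.6) = 645.34
The controlling combination is 3, giving 645.34 kips.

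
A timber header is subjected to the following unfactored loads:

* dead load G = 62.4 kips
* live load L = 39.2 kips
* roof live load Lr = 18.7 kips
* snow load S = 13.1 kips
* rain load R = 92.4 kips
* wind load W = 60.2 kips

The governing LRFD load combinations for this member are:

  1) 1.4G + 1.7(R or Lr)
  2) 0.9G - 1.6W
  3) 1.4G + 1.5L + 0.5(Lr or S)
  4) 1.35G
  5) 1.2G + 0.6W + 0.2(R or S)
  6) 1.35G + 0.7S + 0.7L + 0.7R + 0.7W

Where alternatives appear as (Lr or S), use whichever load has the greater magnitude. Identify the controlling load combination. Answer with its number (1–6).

Combination 1

(R or Lr) → R = 92.4 kips; (Lr or S) → Lr = 18.7 kips; (R or S) → R = 92.4 kips.
1) 1.4(62.4) + 1.7(92.4) = 244.4
2) 0.9(62.4) - 1.6(60.2) = -40.2
3) 1.4(62.4) + 1.5(39.2) + 0.5(18.7) = 155.5
4) 1.35(62.4) = 84.2
5) 1.2(62.4) + 0.6(60.2) + 0.2(92.4) = 129.5
6) 1.35(62.4) + 0.7(13.1) + 0.7(39.2) + 0.7(92.4) + 0.7(60.2) = 227.7
The largest value is 244.4 kips from combination 1.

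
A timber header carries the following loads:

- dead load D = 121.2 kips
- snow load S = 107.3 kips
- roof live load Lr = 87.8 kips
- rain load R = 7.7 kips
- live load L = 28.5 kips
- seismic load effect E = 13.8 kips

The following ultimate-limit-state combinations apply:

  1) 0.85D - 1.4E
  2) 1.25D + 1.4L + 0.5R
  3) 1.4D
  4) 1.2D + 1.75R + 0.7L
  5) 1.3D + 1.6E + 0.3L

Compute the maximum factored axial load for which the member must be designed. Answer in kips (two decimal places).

1) 0.85(121.2) - 1.4(13.8) = 83.70
2) 1.25(121.2) + 1.4(28.5) + 0.5(7.7) = 195.25
3) 1.4(121.2) = 169.68
4) 1.2(121.2) + 1.75(7.7) + 0.7(28.5) = 178.87
5) 1.3(121.2) + 1.6(13.8) + 0.3(28.5) = 188.19
Combination 2 governs: P_u = 195.25 kips.

195.25 kips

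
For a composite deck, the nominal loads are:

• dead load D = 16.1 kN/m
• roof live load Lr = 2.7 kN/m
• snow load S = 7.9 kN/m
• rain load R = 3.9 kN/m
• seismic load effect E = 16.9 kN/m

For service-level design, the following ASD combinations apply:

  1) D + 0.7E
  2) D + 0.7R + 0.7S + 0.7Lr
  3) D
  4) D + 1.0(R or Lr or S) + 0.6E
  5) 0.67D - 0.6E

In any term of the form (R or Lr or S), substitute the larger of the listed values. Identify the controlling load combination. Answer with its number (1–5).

(R or Lr or S) → S = 7.9 kN/m.
1) 1.0(16.1) + 0.7(16.9) = 16.10 + 11.83 = 27.93
2) 1.0(16.1) + 0.7(3.9) + 0.7(7.9) + 0.7(2.7) = 16.10 + 2.73 + 5.53 + 1.89 = 26.25
3) 1.0(16.1) = 16.10
4) 1.0(16.1) + 1.0(7.9) + 0.6(16.9) = 16.10 + 7.90 + 10.14 = 34.14
5) 0.67(16.1) - 0.6(16.9) = 10.79 - 10.14 = 0.65
The largest value is 34.14 kN/m from combination 4.

Combination 4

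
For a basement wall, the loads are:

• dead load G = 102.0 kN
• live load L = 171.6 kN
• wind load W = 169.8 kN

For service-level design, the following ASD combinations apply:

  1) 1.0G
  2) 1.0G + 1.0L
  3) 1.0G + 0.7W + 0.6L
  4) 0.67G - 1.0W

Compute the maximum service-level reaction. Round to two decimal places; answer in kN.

323.82 kN

1) 1.0(102.0) = 102.00
2) 1.0(102.0) + 1.0(171.6) = 273.60
3) 1.0(102.0) + 0.7(169.8) + 0.6(171.6) = 323.82
4) 0.67(102.0) - 1.0(169.8) = -101.46
Combination 3 governs: V = 323.82 kN.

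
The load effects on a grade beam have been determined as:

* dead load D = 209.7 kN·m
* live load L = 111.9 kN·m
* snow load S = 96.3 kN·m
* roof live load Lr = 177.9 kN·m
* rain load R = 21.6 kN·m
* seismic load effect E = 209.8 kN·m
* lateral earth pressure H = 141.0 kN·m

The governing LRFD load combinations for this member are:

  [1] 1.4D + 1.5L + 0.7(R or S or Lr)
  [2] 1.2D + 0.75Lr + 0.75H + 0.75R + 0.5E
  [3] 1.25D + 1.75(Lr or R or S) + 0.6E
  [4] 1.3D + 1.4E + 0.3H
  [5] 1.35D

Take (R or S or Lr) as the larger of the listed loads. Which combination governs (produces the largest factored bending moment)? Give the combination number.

Combination 3

(R or S or Lr) → Lr = 177.9 kN·m; (Lr or R or S) → Lr = 177.9 kN·m.
[1] 1.4(209.7) + 1.5(111.9) + 0.7(177.9) = 293.58 + 167.85 + 124.53 = 585.96
[2] 1.2(209.7) + 0.75(177.9) + 0.75(141.0) + 0.75(21.6) + 0.5(209.8) = 251.64 + 133.43 + 105.75 + 16.20 + 104.90 = 611.92
[3] 1.25(209.7) + 1.75(177.9) + 0.6(209.8) = 699.33
[4] 1.3(209.7) + 1.4(209.8) + 0.3(141.0) = 272.61 + 293.72 + 42.30 = 608.63
[5] 1.35(209.7) = 283.10
The largest value is 699.33 kN·m from combination 3.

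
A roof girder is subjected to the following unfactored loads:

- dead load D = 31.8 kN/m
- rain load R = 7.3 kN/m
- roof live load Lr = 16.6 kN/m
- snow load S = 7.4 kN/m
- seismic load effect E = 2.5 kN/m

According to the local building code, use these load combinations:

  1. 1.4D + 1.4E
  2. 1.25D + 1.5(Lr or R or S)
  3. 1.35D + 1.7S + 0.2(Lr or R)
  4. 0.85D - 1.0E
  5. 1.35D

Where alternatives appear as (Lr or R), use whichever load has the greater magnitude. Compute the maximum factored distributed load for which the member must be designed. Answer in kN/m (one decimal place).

(Lr or R or S) → Lr = 16.6 kN/m; (Lr or R) → Lr = 16.6 kN/m.
1. 1.4(31.8) + 1.4(2.5) = 44.5 + 3.5 = 48.0
2. 1.25(31.8) + 1.5(16.6) = 39.8 + 24.9 = 64.7
3. 1.35(31.8) + 1.7(7.4) + 0.2(16.6) = 42.9 + 12.6 + 3.3 = 58.8
4. 0.85(31.8) - 1.0(2.5) = 27.0 - 2.5 = 24.5
5. 1.35(31.8) = 42.9
Combination 2 governs: w_u = 64.7 kN/m.

64.7 kN/m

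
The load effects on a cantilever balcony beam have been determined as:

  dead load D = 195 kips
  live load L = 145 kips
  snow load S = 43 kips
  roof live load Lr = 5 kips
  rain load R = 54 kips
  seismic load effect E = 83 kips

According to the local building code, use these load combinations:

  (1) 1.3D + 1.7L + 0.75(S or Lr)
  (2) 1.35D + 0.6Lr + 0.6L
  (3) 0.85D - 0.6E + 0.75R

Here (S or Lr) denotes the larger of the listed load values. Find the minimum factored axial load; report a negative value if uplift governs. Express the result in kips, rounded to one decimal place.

156.5 kips

(S or Lr) → S = 43 kips.
(1) 1.3(195) + 1.7(145) + 0.75(43) = 253.5 + 246.5 + 32.3 = 532.3
(2) 1.35(195) + 0.6(5) + 0.6(145) = 263.3 + 3.0 + 87.0 = 353.3
(3) 0.85(195) - 0.6(83) + 0.75(54) = 165.8 - 49.8 + 40.5 = 156.5
Combination 3 gives the minimum: 156.5 kips.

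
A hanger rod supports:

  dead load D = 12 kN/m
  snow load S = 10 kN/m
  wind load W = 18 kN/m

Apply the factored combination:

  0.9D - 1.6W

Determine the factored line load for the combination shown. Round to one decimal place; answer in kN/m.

-18.0 kN/m

0.9(12) - 1.6(18) = 10.8 - 28.8 = -18.0
w_u = -18.0 kN/m.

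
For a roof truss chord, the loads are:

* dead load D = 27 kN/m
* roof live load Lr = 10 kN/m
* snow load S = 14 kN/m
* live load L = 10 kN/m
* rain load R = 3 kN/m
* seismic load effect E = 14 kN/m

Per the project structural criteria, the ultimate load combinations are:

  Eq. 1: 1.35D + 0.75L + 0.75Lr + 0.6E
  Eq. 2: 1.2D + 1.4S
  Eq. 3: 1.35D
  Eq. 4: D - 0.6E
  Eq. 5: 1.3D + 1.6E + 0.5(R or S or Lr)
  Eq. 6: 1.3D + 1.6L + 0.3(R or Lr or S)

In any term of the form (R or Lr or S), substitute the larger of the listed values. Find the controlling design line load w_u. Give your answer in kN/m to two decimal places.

(R or S or Lr) → S = 14 kN/m; (R or Lr or S) → S = 14 kN/m.
Eq. 1: 1.35(27) + 0.75(10) + 0.75(10) + 0.6(14) = 36.45 + 7.50 + 7.50 + 8.40 = 59.85
Eq. 2: 1.2(27) + 1.4(14) = 32.40 + 19.60 = 52.00
Eq. 3: 1.35(27) = 36.45
Eq. 4: 1.0(27) - 0.6(14) = 27.00 - 8.40 = 18.60
Eq. 5: 1.3(27) + 1.6(14) + 0.5(14) = 35.10 + 22.40 + 7.00 = 64.50
Eq. 6: 1.3(27) + 1.6(10) + 0.3(14) = 35.10 + 16.00 + 4.20 = 55.30
The controlling combination is 5, giving 64.50 kN/m.

64.50 kN/m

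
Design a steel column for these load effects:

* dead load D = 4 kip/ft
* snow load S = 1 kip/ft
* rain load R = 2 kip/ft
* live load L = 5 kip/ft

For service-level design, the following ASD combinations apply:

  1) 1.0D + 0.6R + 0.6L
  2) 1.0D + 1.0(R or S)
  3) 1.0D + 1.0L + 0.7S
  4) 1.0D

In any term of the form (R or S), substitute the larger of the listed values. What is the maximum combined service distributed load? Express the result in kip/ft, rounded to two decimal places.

(R or S) → R = 2 kip/ft.
1) 1.0(4) + 0.6(2) + 0.6(5) = 4.00 + 1.20 + 3.00 = 8.20
2) 1.0(4) + 1.0(2) = 4.00 + 2.00 = 6.00
3) 1.0(4) + 1.0(5) + 0.7(1) = 4.00 + 5.00 + 0.70 = 9.70
4) 1.0(4) = 4.00
The controlling combination is 3, giving 9.70 kip/ft.

9.70 kip/ft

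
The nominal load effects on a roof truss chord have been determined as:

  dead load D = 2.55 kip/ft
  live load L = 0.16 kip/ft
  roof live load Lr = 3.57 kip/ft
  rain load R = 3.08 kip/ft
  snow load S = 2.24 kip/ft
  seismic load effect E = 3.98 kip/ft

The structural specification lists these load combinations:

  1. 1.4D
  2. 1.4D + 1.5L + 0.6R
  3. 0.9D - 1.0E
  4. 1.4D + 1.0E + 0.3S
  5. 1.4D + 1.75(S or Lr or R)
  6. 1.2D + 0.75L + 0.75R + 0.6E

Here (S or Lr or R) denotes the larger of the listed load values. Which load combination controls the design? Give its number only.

(S or Lr or R) → Lr = 3.57 kip/ft.
1. 1.4(2.55) = 3.57
2. 1.4(2.55) + 1.5(0.16) + 0.6(3.08) = 3.57 + 0.24 + 1.85 = 5.66
3. 0.9(2.55) - 1.0(3.98) = -1.69
4. 1.4(2.55) + 1.0(3.98) + 0.3(2.24) = 3.57 + 3.98 + 0.67 = 8.22
5. 1.4(2.55) + 1.75(3.57) = 3.57 + 6.25 = 9.82
6. 1.2(2.55) + 0.75(0.16) + 0.75(3.08) + 0.6(3.98) = 3.06 + 0.12 + 2.31 + 2.39 = 7.88
The largest value is 9.82 kip/ft from combination 5.

Combination 5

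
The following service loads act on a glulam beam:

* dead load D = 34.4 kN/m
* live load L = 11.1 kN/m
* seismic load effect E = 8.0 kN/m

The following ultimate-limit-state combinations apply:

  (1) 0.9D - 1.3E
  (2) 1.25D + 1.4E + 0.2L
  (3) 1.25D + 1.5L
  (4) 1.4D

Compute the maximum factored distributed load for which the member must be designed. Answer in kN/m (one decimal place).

(1) 0.9(34.4) - 1.3(8.0) = 31.0 - 10.4 = 20.6
(2) 1.25(34.4) + 1.4(8.0) + 0.2(11.1) = 43.0 + 11.2 + 2.2 = 56.4
(3) 1.25(34.4) + 1.5(11.1) = 43.0 + 16.7 = 59.7
(4) 1.4(34.4) = 48.2
The controlling combination is 3, giving 59.7 kN/m.

59.7 kN/m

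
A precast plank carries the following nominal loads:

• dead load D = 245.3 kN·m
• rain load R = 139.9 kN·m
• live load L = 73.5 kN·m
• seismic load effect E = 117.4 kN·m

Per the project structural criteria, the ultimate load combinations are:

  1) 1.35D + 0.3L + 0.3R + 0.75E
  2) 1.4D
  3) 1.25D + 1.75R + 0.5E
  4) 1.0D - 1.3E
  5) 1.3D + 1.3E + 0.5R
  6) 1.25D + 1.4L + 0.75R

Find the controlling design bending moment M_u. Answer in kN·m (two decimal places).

1) 1.35(245.3) + 0.3(73.5) + 0.3(139.9) + 0.75(117.4) = 331.16 + 22.05 + 41.97 + 88.05 = 483.23
2) 1.4(245.3) = 343.42
3) 1.25(245.3) + 1.75(139.9) + 0.5(117.4) = 610.15
4) 1.0(245.3) - 1.3(117.4) = 245.30 - 152.62 = 92.68
5) 1.3(245.3) + 1.3(117.4) + 0.5(139.9) = 318.89 + 152.62 + 69.95 = 541.46
6) 1.25(245.3) + 1.4(73.5) + 0.75(139.9) = 514.45
Combination 3 governs: M_u = 610.15 kN·m.

610.15 kN·m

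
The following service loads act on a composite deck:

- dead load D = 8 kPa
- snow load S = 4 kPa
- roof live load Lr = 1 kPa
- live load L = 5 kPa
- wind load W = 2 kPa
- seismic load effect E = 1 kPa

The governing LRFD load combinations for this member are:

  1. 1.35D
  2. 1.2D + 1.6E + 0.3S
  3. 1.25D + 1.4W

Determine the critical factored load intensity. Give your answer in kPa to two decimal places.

12.80 kPa

1. 1.35(8) = 10.80
2. 1.2(8) + 1.6(1) + 0.3(4) = 9.60 + 1.60 + 1.20 = 12.40
3. 1.25(8) + 1.4(2) = 10.00 + 2.80 = 12.80
Combination 3 governs: q_u = 12.80 kPa.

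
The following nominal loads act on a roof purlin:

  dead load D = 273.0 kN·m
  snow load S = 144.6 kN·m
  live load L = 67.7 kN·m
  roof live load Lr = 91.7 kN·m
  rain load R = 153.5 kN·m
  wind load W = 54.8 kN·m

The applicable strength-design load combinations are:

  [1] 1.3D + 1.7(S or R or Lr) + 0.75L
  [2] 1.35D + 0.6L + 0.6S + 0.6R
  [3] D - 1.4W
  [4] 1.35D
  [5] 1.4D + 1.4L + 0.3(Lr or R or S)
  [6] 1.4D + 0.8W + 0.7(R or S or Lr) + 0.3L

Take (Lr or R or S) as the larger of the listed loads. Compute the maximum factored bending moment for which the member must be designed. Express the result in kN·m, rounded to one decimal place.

666.6 kN·m

(S or R or Lr) → R = 153.5 kN·m; (Lr or R or S) → R = 153.5 kN·m; (R or S or Lr) → R = 153.5 kN·m.
[1] 1.3(273.0) + 1.7(153.5) + 0.75(67.7) = 666.6
[2] 1.35(273.0) + 0.6(67.7) + 0.6(144.6) + 0.6(153.5) = 588.0
[3] 1.0(273.0) - 1.4(54.8) = 273.0 - 76.7 = 196.3
[4] 1.35(273.0) = 368.6
[5] 1.4(273.0) + 1.4(67.7) + 0.3(153.5) = 523.0
[6] 1.4(273.0) + 0.8(54.8) + 0.7(153.5) + 0.3(67.7) = 382.2 + 43.8 + 107.5 + 20.3 = 553.8
Combination 1 governs: M_u = 666.6 kN·m.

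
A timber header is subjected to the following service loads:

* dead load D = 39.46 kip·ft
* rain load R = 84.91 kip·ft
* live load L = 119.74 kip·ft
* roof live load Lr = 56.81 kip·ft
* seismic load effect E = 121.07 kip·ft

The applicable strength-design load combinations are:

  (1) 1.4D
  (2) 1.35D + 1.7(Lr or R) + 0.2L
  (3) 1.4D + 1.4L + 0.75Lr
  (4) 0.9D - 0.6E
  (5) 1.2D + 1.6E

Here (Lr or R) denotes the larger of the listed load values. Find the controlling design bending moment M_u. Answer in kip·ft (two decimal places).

(Lr or R) → R = 84.91 kip·ft.
(1) 1.4(39.46) = 55.24
(2) 1.35(39.46) + 1.7(84.91) + 0.2(119.74) = 53.27 + 144.35 + 23.95 = 221.57
(3) 1.4(39.46) + 1.4(119.74) + 0.75(56.81) = 55.24 + 167.64 + 42.61 = 265.49
(4) 0.9(39.46) - 0.6(121.07) = 35.51 - 72.64 = -37.13
(5) 1.2(39.46) + 1.6(121.07) = 47.35 + 193.71 = 241.06
The controlling combination is 3, giving 265.49 kip·ft.

265.49 kip·ft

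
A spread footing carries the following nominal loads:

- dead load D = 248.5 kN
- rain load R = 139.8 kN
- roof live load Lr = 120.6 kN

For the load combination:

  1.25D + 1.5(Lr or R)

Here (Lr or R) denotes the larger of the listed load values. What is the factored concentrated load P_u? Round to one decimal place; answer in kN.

520.3 kN

(Lr or R) → R = 139.8 kN.
1.25(248.5) + 1.5(139.8) = 310.6 + 209.7 = 520.3
P_u = 520.3 kN.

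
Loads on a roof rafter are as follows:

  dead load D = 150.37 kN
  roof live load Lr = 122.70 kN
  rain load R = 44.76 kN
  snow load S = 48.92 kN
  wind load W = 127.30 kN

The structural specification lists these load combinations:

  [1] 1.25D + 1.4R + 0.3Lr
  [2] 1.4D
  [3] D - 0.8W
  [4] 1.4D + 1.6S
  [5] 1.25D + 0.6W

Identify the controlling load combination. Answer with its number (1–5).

[1] 1.25(150.37) + 1.4(44.76) + 0.3(122.70) = 287.44
[2] 1.4(150.37) = 210.52
[3] 1.0(150.37) - 0.8(127.30) = 150.37 - 101.84 = 48.53
[4] 1.4(150.37) + 1.6(48.92) = 210.52 + 78.27 = 288.79
[5] 1.25(150.37) + 0.6(127.30) = 187.96 + 76.38 = 264.34
The largest value is 288.79 kN from combination 4.

Combination 4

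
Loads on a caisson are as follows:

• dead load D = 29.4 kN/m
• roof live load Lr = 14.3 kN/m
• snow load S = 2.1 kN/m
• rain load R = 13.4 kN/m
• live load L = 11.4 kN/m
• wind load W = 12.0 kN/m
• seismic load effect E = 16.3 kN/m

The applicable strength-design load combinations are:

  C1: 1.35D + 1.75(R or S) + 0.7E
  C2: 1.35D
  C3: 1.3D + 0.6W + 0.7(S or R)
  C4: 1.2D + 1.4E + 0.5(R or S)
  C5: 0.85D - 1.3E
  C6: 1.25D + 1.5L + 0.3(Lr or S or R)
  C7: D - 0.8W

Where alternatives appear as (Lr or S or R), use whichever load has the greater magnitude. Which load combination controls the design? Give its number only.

(R or S) → R = 13.4 kN/m; (S or R) → R = 13.4 kN/m; (Lr or S or R) → Lr = 14.3 kN/m.
C1: 1.35(29.4) + 1.75(13.4) + 0.7(16.3) = 39.7 + 23.5 + 11.4 = 74.6
C2: 1.35(29.4) = 39.7
C3: 1.3(29.4) + 0.6(12.0) + 0.7(13.4) = 38.2 + 7.2 + 9.4 = 54.8
C4: 1.2(29.4) + 1.4(16.3) + 0.5(13.4) = 35.3 + 22.8 + 6.7 = 64.8
C5: 0.85(29.4) - 1.3(16.3) = 25.0 - 21.2 = 3.8
C6: 1.25(29.4) + 1.5(11.4) + 0.3(14.3) = 58.1
C7: 1.0(29.4) - 0.8(12.0) = 29.4 - 9.6 = 19.8
The largest value is 74.6 kN/m from combination 1.

Combination 1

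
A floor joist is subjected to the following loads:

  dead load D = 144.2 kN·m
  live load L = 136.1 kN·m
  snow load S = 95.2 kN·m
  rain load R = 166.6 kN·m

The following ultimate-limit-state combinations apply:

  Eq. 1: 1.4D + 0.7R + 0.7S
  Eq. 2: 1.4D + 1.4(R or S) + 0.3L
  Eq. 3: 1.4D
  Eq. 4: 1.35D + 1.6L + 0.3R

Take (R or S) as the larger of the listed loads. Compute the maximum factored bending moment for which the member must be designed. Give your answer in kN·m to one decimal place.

(R or S) → R = 166.6 kN·m.
Eq. 1: 1.4(144.2) + 0.7(166.6) + 0.7(95.2) = 385.1
Eq. 2: 1.4(144.2) + 1.4(166.6) + 0.3(136.1) = 476.0
Eq. 3: 1.4(144.2) = 201.9
Eq. 4: 1.35(144.2) + 1.6(136.1) + 0.3(166.6) = 462.4
Combination 2 governs: M_u = 476.0 kN·m.

476.0 kN·m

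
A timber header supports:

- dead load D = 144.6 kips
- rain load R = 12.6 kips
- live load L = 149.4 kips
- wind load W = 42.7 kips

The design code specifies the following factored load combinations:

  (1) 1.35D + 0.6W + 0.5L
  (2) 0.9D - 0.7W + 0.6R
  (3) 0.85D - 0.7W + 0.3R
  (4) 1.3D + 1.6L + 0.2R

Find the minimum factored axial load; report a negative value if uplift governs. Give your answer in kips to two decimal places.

(1) 1.35(144.6) + 0.6(42.7) + 0.5(149.4) = 195.21 + 25.62 + 74.70 = 295.53
(2) 0.9(144.6) - 0.7(42.7) + 0.6(12.6) = 130.14 - 29.89 + 7.56 = 107.81
(3) 0.85(144.6) - 0.7(42.7) + 0.3(12.6) = 122.91 - 29.89 + 3.78 = 96.80
(4) 1.3(144.6) + 1.6(149.4) + 0.2(12.6) = 187.98 + 239.04 + 2.52 = 429.54
Combination 3 gives the minimum: 96.80 kips.

96.80 kips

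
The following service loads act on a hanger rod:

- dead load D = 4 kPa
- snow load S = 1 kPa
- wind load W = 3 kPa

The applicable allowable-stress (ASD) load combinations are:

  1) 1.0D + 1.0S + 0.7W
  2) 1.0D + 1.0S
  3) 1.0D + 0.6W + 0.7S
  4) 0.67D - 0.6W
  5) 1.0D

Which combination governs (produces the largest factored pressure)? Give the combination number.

Combination 1

1) 1.0(4) + 1.0(1) + 0.7(3) = 4.00 + 1.00 + 2.10 = 7.10
2) 1.0(4) + 1.0(1) = 4.00 + 1.00 = 5.00
3) 1.0(4) + 0.6(3) + 0.7(1) = 4.00 + 1.80 + 0.70 = 6.50
4) 0.67(4) - 0.6(3) = 2.68 - 1.80 = 0.88
5) 1.0(4) = 4.00
The largest value is 7.10 kPa from combination 1.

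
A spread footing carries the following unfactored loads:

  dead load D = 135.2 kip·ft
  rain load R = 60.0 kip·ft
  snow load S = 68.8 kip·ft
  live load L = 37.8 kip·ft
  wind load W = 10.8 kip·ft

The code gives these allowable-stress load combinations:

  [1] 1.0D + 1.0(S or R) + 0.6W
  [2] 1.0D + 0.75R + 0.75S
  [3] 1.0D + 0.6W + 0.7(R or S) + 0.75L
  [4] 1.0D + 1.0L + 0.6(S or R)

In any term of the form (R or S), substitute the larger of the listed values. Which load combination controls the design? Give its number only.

Combination 2

(S or R) → S = 68.8 kip·ft; (R or S) → S = 68.8 kip·ft.
[1] 1.0(135.2) + 1.0(68.8) + 0.6(10.8) = 135.2 + 68.8 + 6.5 = 210.5
[2] 1.0(135.2) + 0.75(60.0) + 0.75(68.8) = 135.2 + 45.0 + 51.6 = 231.8
[3] 1.0(135.2) + 0.6(10.8) + 0.7(68.8) + 0.75(37.8) = 218.2
[4] 1.0(135.2) + 1.0(37.8) + 0.6(68.8) = 135.2 + 37.8 + 41.3 = 214.3
The largest value is 231.8 kip·ft from combination 2.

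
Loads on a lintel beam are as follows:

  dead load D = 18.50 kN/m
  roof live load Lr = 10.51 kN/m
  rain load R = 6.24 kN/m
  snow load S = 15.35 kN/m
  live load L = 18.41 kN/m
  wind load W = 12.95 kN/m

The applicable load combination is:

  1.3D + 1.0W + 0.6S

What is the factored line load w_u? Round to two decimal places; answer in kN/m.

1.3(18.50) + 1.0(12.95) + 0.6(15.35) = 24.05 + 12.95 + 9.21 = 46.21
w_u = 46.21 kN/m.

46.21 kN/m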